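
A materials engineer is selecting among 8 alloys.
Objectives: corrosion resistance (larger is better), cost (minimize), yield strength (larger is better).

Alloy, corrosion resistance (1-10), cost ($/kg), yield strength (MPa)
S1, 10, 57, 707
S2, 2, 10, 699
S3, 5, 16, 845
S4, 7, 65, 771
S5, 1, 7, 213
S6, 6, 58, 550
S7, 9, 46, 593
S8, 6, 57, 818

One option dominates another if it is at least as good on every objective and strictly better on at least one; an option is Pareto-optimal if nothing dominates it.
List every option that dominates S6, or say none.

S1, S7, S8

S1: corrosion resistance 10≥6, cost 57≤58, yield strength 707≥550 — dominates S6.
S7: corrosion resistance 9≥6, cost 46≤58, yield strength 593≥550 — dominates S6.
S8: corrosion resistance 6≥6, cost 57≤58, yield strength 818≥550 — dominates S6.
Others (S2, S3, S4, S5) are each worse than S6 on at least one objective.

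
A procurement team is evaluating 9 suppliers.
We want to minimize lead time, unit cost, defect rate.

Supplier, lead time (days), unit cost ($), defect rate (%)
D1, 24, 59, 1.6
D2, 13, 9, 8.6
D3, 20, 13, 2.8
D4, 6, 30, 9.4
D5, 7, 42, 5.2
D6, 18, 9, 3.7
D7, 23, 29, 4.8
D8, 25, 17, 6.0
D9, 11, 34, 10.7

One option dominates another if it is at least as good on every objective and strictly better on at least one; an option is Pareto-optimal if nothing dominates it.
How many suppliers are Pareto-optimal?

6

D1: not dominated (best defect rate).
D2: not dominated.
D3: not dominated.
D4: not dominated (best lead time).
D5: not dominated.
D6: not dominated.
D7: dominated by D3 (lead time 20≤23, unit cost 13≤29, defect rate 2.8≤4.8).
D8: dominated by D3 (lead time 20≤25, unit cost 13≤17, defect rate 2.8≤6.0).
D9: dominated by D4 (lead time 6≤11, unit cost 30≤34, defect rate 9.4≤10.7).
Pareto-optimal: D1, D2, D3, D4, D5, D6 → 6.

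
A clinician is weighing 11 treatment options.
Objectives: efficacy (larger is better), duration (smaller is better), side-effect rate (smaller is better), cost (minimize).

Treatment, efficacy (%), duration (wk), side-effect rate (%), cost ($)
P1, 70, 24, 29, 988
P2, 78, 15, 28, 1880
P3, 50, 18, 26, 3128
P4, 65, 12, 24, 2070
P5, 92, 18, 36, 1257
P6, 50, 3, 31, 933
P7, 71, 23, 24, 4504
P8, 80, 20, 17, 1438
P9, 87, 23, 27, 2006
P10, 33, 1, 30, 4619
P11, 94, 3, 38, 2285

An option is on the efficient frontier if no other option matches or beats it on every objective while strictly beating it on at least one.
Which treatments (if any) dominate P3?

P4: efficacy 65≥50, duration 12≤18, side-effect rate 24≤26, cost 2070≤3128 — dominates P3.
Others (P1, P2, P5, P6, P7, P8, P9, P10, P11) are each worse than P3 on at least one objective.

P4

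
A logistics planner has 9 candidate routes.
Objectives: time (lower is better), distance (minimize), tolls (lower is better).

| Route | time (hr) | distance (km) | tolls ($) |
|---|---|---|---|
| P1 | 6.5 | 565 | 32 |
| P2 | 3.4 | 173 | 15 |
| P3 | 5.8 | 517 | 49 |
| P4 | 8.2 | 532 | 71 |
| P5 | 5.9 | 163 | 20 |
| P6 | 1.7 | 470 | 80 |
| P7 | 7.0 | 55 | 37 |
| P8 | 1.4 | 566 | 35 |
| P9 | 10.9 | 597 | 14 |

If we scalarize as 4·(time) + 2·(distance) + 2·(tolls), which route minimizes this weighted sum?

P7

P1: 4·6.5 + 2·565 + 2·32 = 1220.0
P2: 4·3.4 + 2·173 + 2·15 = 389.6
P3: 4·5.8 + 2·517 + 2·49 = 1155.2
P4: 4·8.2 + 2·532 + 2·71 = 1238.8
P5: 4·5.9 + 2·163 + 2·20 = 389.6
P6: 4·1.7 + 2·470 + 2·80 = 1106.8
P7: 4·7.0 + 2·55 + 2·37 = 212.0
P8: 4·1.4 + 2·566 + 2·35 = 1207.6
P9: 4·10.9 + 2·597 + 2·14 = 1265.6
Lowest: P7 at 212.0.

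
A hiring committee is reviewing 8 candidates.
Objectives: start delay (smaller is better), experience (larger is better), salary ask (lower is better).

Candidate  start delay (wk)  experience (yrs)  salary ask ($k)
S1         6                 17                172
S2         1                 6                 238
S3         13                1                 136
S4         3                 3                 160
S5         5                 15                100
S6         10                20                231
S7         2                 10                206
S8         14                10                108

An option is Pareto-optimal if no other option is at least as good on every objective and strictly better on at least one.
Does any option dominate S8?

S5 vs S8: start delay 5≤14, experience 15≥10, salary ask 100≤108 — S5 is at least as good on every objective and strictly better on at least one, so S5 dominates S8.

Yes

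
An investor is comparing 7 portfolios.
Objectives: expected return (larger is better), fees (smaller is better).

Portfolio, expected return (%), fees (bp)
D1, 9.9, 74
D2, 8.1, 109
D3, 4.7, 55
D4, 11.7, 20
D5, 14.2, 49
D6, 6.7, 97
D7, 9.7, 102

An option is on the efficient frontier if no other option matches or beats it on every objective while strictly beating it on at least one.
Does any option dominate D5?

D1: worse on expected return (9.9 vs 14.2).
D2: worse on expected return (8.1 vs 14.2).
D3: worse on expected return (4.7 vs 14.2).
D4: worse on expected return (11.7 vs 14.2).
D6: worse on expected return (6.7 vs 14.2).
D7: worse on expected return (9.7 vs 14.2).
No option is at least as good as D5 on every objective and strictly better on one.

No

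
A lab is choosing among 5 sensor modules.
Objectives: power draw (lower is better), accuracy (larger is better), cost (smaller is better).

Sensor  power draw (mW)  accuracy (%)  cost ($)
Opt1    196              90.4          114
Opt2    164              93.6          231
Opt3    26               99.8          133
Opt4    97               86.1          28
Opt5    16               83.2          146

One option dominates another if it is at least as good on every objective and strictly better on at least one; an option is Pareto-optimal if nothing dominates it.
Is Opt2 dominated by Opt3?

Yes

Opt3 vs Opt2: power draw 26≤164, accuracy 99.8≥93.6, cost 133≤231 — Opt3 is at least as good on every objective with at least one strict improvement.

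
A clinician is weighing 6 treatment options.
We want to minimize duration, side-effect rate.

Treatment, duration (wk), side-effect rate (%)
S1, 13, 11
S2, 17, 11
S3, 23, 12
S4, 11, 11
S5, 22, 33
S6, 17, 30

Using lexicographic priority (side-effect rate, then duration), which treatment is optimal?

S4

First minimize side-effect rate: best is 11, kept {S1, S2, S4}.
Then minimize duration: best is 11, kept {S4}.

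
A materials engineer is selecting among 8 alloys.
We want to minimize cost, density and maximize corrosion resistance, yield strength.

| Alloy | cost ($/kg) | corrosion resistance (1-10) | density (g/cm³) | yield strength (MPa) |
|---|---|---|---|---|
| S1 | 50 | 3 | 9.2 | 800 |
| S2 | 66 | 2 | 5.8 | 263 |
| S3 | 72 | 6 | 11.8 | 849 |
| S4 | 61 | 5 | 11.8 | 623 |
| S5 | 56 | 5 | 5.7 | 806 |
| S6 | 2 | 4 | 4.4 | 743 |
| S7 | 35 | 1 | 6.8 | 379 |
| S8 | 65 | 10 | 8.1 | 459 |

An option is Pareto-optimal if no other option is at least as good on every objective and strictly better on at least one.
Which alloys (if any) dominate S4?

S5

S5: cost 56≤61, corrosion resistance 5≥5, density 5.7≤11.8, yield strength 806≥623 — dominates S4.
Others (S1, S2, S3, S6, S7, S8) are each worse than S4 on at least one objective.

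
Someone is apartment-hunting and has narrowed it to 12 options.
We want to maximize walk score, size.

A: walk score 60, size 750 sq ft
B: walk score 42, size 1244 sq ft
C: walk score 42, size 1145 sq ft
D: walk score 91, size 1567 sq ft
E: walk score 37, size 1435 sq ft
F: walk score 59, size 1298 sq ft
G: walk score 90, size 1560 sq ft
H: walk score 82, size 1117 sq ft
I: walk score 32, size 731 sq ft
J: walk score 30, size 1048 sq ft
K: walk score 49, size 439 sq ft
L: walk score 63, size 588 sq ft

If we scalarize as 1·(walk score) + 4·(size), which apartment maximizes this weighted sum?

D

A: 1·60 + 4·750 = 3060
B: 1·42 + 4·1244 = 5018
C: 1·42 + 4·1145 = 4622
D: 1·91 + 4·1567 = 6359
E: 1·37 + 4·1435 = 5777
F: 1·59 + 4·1298 = 5251
G: 1·90 + 4·1560 = 6330
H: 1·82 + 4·1117 = 4550
I: 1·32 + 4·731 = 2956
J: 1·30 + 4·1048 = 4222
K: 1·49 + 4·439 = 1805
L: 1·63 + 4·588 = 2415
Highest: D at 6359.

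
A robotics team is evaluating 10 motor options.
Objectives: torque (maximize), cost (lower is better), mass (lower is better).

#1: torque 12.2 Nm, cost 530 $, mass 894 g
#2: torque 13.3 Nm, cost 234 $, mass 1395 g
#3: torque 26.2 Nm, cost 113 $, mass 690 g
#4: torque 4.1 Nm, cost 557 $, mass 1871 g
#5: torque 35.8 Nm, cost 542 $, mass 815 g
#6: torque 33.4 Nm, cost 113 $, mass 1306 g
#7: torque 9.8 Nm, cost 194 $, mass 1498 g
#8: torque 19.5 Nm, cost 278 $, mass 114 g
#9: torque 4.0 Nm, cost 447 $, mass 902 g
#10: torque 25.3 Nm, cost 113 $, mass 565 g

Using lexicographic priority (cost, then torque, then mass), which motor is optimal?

First minimize cost: best is 113, kept {#3, #6, #10}.
Then maximize torque: best is 33.4, kept {#6}.

#6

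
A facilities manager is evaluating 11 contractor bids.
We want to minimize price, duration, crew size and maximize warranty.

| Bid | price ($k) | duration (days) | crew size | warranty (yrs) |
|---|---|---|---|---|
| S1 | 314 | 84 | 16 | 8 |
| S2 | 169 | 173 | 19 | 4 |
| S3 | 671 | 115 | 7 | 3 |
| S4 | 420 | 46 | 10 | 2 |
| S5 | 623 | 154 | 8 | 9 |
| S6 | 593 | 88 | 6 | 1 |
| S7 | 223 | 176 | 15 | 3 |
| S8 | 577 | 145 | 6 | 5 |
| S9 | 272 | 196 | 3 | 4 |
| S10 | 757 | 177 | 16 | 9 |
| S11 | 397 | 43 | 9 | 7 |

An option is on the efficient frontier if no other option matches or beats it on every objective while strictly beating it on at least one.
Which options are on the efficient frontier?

S1, S2, S3, S5, S6, S7, S8, S9, S11

S1: not dominated.
S2: not dominated (best price).
S3: not dominated.
S4: dominated by S11 (price 397≤420, duration 43≤46, crew size 9≤10, warranty 7≥2).
S5: not dominated.
S6: not dominated.
S7: not dominated.
S8: not dominated.
S9: not dominated (best crew size).
S10: dominated by S5 (price 623≤757, duration 154≤177, crew size 8≤16, warranty 9≥9).
S11: not dominated (best duration).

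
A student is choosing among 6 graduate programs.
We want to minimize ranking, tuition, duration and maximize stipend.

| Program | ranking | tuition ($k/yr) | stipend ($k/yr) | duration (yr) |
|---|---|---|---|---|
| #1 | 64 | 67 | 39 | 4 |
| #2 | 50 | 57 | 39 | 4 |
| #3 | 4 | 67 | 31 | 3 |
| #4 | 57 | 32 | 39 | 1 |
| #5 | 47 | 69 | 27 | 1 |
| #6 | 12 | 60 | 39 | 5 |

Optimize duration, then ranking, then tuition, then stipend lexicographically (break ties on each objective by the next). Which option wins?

#5

First minimize duration: best is 1, kept {#4, #5}.
Then minimize ranking: best is 47, kept {#5}.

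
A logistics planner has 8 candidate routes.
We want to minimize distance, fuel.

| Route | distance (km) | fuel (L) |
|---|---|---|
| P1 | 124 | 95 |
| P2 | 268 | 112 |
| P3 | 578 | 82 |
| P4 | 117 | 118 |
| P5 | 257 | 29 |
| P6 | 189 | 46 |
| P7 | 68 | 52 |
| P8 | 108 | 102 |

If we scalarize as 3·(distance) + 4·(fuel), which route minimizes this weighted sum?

P7

P1: 3·124 + 4·95 = 752
P2: 3·268 + 4·112 = 1252
P3: 3·578 + 4·82 = 2062
P4: 3·117 + 4·118 = 823
P5: 3·257 + 4·29 = 887
P6: 3·189 + 4·46 = 751
P7: 3·68 + 4·52 = 412
P8: 3·108 + 4·102 = 732
Lowest: P7 at 412.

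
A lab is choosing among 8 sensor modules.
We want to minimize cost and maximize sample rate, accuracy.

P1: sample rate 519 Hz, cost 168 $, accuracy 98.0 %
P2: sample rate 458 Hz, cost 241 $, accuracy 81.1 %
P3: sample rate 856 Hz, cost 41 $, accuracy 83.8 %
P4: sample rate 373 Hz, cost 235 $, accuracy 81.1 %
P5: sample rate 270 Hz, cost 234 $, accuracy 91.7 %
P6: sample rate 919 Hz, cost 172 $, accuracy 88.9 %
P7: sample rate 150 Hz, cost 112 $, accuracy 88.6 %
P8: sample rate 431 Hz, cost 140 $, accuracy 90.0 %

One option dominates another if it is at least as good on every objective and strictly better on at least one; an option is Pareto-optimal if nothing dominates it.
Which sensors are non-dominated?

P1: not dominated (best accuracy).
P2: dominated by P1 (sample rate 519≥458, cost 168≤241, accuracy 98.0≥81.1).
P3: not dominated (best cost).
P4: dominated by P1 (sample rate 519≥373, cost 168≤235, accuracy 98.0≥81.1).
P5: dominated by P1 (sample rate 519≥270, cost 168≤234, accuracy 98.0≥91.7).
P6: not dominated (best sample rate).
P7: not dominated.
P8: not dominated.

P1, P3, P6, P7, P8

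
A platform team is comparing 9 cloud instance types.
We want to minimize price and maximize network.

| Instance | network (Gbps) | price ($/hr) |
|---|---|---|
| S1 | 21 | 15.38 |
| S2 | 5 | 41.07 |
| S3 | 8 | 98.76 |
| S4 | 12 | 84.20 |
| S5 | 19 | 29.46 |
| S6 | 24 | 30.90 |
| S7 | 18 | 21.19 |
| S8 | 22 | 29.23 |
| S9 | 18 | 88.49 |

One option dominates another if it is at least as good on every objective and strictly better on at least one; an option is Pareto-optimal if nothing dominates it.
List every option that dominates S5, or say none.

S1, S8

S1: network 21≥19, price 15.38≤29.46 — dominates S5.
S8: network 22≥19, price 29.23≤29.46 — dominates S5.
Others (S2, S3, S4, S6, S7, S9) are each worse than S5 on at least one objective.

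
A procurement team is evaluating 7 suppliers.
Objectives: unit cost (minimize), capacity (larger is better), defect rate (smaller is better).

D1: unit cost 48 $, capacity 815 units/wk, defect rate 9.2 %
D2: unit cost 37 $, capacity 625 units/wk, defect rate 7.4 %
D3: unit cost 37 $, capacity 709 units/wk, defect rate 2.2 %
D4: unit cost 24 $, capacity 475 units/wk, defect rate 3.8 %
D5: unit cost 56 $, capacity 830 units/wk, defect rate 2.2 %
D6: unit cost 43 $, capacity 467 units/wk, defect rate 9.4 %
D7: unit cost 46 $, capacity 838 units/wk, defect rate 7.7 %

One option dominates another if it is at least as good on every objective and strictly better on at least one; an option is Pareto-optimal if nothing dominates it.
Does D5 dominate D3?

D5 vs D3: D5 is worse on unit cost (56 vs 37), so it does not dominate D3.

No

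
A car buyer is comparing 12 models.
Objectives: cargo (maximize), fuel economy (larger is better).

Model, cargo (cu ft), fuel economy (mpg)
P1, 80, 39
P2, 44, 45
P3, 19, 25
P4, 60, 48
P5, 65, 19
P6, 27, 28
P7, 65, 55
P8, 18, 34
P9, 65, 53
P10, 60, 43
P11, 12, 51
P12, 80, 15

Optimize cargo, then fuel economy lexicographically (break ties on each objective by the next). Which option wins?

First maximize cargo: best is 80, kept {P1, P12}.
Then maximize fuel economy: best is 39, kept {P1}.

P1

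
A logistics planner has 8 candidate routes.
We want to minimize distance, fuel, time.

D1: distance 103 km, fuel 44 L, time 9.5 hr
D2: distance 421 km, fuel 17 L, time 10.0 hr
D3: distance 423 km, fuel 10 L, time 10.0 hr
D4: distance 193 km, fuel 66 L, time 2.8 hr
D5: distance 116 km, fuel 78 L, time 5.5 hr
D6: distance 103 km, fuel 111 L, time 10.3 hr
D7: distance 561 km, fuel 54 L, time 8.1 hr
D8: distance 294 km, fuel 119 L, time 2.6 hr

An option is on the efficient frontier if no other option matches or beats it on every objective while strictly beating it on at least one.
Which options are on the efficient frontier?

D1, D2, D3, D4, D5, D7, D8

D1: not dominated.
D2: not dominated.
D3: not dominated (best fuel).
D4: not dominated.
D5: not dominated.
D6: dominated by D1 (distance 103≤103, fuel 44≤111, time 9.5≤10.3).
D7: not dominated.
D8: not dominated (best time).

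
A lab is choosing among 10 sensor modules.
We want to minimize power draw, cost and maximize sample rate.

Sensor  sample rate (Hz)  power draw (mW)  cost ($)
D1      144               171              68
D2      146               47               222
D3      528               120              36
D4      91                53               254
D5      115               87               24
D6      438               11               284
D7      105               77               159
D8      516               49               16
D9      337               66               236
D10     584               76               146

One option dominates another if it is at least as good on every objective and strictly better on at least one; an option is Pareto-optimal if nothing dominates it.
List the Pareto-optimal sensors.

D2, D3, D6, D8, D10

D1: dominated by D3 (sample rate 528≥144, power draw 120≤171, cost 36≤68).
D2: not dominated.
D3: not dominated.
D4: dominated by D2 (sample rate 146≥91, power draw 47≤53, cost 222≤254).
D5: dominated by D8 (sample rate 516≥115, power draw 49≤87, cost 16≤24).
D6: not dominated (best power draw).
D7: dominated by D8 (sample rate 516≥105, power draw 49≤77, cost 16≤159).
D8: not dominated (best cost).
D9: dominated by D8 (sample rate 516≥337, power draw 49≤66, cost 16≤236).
D10: not dominated (best sample rate).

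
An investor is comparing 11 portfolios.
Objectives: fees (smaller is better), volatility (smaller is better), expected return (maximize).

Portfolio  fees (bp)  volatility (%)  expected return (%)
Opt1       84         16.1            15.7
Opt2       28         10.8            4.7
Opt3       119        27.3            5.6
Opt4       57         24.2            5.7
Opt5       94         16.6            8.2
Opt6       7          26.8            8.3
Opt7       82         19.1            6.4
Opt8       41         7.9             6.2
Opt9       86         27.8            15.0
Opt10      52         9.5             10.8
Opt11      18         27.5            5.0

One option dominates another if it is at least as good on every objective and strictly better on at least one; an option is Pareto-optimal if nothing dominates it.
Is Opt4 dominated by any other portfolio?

Opt8 vs Opt4: fees 41≤57, volatility 7.9≤24.2, expected return 6.2≥5.7 — Opt8 is at least as good on every objective and strictly better on at least one, so Opt8 dominates Opt4.

Yes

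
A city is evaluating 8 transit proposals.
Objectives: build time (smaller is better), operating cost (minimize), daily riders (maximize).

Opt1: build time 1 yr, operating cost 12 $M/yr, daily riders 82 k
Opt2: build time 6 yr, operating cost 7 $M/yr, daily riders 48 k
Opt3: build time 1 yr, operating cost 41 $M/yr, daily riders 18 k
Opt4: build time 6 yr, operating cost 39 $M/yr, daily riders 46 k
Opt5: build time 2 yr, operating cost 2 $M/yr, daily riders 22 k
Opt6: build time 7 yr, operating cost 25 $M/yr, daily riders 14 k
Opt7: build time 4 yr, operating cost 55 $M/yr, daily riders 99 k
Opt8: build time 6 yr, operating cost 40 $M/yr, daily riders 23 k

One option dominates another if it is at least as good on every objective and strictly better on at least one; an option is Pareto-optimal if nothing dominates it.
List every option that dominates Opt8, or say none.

Opt1: build time 1≤6, operating cost 12≤40, daily riders 82≥23 — dominates Opt8.
Opt2: build time 6≤6, operating cost 7≤40, daily riders 48≥23 — dominates Opt8.
Opt4: build time 6≤6, operating cost 39≤40, daily riders 46≥23 — dominates Opt8.
Others (Opt3, Opt5, Opt6, Opt7) are each worse than Opt8 on at least one objective.

Opt1, Opt2, Opt4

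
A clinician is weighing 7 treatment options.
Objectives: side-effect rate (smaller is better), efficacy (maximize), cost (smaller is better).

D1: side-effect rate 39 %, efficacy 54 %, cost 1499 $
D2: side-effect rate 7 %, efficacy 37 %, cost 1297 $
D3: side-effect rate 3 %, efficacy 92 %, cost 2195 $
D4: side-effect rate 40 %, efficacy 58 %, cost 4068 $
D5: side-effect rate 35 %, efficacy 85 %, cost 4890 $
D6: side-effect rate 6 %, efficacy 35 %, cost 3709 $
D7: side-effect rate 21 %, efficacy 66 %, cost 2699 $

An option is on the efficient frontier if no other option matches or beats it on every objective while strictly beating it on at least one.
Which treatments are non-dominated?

D1: not dominated.
D2: not dominated (best cost).
D3: not dominated (best side-effect rate).
D4: dominated by D3 (side-effect rate 3≤40, efficacy 92≥58, cost 2195≤4068).
D5: dominated by D3 (side-effect rate 3≤35, efficacy 92≥85, cost 2195≤4890).
D6: dominated by D3 (side-effect rate 3≤6, efficacy 92≥35, cost 2195≤3709).
D7: dominated by D3 (side-effect rate 3≤21, efficacy 92≥66, cost 2195≤2699).

D1, D2, D3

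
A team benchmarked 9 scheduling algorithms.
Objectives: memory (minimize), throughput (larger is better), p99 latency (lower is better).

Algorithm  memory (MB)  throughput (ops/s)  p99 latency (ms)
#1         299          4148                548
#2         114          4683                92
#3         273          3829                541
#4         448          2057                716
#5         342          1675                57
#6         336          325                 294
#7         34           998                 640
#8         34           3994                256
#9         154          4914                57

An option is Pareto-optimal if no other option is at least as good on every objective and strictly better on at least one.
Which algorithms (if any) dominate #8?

none

#1: worse on memory (299 vs 34).
#2: worse on memory (114 vs 34).
#3: worse on memory (273 vs 34).
#4: worse on memory (448 vs 34).
#5: worse on memory (342 vs 34).
#6: worse on memory (336 vs 34).
#7: worse on throughput (998 vs 3994).
#9: worse on memory (154 vs 34).
No option dominates #8.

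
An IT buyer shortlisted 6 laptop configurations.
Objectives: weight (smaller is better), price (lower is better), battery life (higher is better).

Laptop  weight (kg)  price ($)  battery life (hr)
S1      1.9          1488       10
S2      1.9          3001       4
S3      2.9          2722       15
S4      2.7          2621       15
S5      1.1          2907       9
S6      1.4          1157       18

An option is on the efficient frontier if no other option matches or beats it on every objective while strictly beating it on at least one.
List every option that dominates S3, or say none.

S4, S6

S4: weight 2.7≤2.9, price 2621≤2722, battery life 15≥15 — dominates S3.
S6: weight 1.4≤2.9, price 1157≤2722, battery life 18≥15 — dominates S3.
Others (S1, S2, S5) are each worse than S3 on at least one objective.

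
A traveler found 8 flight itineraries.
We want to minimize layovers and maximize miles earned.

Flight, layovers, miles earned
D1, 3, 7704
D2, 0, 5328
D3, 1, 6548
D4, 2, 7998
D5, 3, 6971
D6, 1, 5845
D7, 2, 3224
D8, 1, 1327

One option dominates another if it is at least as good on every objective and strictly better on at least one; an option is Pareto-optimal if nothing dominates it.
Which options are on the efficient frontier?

D2, D3, D4

D1: dominated by D4 (layovers 2≤3, miles earned 7998≥7704).
D2: not dominated (best layovers).
D3: not dominated.
D4: not dominated (best miles earned).
D5: dominated by D1 (layovers 3≤3, miles earned 7704≥6971).
D6: dominated by D3 (layovers 1≤1, miles earned 6548≥5845).
D7: dominated by D2 (layovers 0≤2, miles earned 5328≥3224).
D8: dominated by D2 (layovers 0≤1, miles earned 5328≥1327).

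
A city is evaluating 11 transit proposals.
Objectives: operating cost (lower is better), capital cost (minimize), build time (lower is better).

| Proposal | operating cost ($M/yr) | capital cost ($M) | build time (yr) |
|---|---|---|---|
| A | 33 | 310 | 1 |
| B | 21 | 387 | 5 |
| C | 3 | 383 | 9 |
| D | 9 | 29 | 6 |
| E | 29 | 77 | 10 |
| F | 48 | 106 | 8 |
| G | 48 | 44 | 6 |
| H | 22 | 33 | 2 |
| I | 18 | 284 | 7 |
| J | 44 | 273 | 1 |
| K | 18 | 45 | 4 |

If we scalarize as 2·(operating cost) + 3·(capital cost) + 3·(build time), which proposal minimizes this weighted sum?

A: 2·33 + 3·310 + 3·1 = 999
B: 2·21 + 3·387 + 3·5 = 1218
C: 2·3 + 3·383 + 3·9 = 1182
D: 2·9 + 3·29 + 3·6 = 123
E: 2·29 + 3·77 + 3·10 = 319
F: 2·48 + 3·106 + 3·8 = 438
G: 2·48 + 3·44 + 3·6 = 246
H: 2·22 + 3·33 + 3·2 = 149
I: 2·18 + 3·284 + 3·7 = 909
J: 2·44 + 3·273 + 3·1 = 910
K: 2·18 + 3·45 + 3·4 = 183
Lowest: D at 123.

D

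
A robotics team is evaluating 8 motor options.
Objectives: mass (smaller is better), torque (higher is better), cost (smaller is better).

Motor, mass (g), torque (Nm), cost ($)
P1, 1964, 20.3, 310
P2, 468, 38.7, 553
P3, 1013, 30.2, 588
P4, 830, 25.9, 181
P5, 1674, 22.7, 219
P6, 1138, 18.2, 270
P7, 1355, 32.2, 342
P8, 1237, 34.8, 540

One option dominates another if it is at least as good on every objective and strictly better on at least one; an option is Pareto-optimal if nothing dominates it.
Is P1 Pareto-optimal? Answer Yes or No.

No

P4 vs P1: mass 830≤1964, torque 25.9≥20.3, cost 181≤310 — P4 is at least as good on every objective and strictly better on at least one, so P4 dominates P1.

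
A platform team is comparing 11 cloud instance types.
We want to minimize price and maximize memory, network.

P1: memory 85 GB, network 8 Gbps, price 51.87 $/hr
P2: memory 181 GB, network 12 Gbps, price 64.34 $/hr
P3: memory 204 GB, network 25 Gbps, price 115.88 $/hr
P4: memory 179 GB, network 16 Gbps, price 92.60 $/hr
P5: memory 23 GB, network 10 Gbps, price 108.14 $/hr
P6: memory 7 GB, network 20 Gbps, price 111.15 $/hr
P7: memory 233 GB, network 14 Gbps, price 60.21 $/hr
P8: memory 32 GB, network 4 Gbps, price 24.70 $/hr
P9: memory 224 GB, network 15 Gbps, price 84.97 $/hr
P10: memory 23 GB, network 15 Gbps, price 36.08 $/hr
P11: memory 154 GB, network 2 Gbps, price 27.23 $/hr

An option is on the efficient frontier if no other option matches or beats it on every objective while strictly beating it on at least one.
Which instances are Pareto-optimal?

P1: not dominated.
P2: dominated by P7 (memory 233≥181, network 14≥12, price 60.21≤64.34).
P3: not dominated (best network).
P4: not dominated.
P5: dominated by P2 (memory 181≥23, network 12≥10, price 64.34≤108.14).
P6: not dominated.
P7: not dominated (best memory).
P8: not dominated (best price).
P9: not dominated.
P10: not dominated.
P11: not dominated.

P1, P3, P4, P6, P7, P8, P9, P10, P11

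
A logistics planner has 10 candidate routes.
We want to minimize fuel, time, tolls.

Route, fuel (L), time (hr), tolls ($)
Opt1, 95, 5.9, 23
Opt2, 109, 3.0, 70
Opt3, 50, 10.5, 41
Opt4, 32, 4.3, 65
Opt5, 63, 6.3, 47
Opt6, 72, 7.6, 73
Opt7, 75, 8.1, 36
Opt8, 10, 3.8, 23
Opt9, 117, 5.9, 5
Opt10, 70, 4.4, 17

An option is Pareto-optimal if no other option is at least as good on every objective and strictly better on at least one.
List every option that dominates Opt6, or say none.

Opt4, Opt5, Opt8, Opt10

Opt4: fuel 32≤72, time 4.3≤7.6, tolls 65≤73 — dominates Opt6.
Opt5: fuel 63≤72, time 6.3≤7.6, tolls 47≤73 — dominates Opt6.
Opt8: fuel 10≤72, time 3.8≤7.6, tolls 23≤73 — dominates Opt6.
Opt10: fuel 70≤72, time 4.4≤7.6, tolls 17≤73 — dominates Opt6.
Others (Opt1, Opt2, Opt3, Opt7, Opt9) are each worse than Opt6 on at least one objective.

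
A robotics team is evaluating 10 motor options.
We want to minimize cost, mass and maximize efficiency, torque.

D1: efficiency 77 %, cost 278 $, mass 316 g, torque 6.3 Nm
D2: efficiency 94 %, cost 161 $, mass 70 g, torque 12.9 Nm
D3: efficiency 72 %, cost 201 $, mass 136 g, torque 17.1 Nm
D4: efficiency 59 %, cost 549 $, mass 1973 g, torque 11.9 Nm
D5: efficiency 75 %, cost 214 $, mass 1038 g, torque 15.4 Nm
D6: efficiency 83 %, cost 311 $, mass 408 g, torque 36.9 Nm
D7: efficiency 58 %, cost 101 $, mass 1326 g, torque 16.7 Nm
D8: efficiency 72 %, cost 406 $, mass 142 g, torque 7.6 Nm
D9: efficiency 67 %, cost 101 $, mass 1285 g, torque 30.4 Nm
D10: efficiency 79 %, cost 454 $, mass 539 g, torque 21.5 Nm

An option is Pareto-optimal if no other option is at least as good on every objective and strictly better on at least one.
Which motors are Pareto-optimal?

D1: dominated by D2 (efficiency 94≥77, cost 161≤278, mass 70≤316, torque 12.9≥6.3).
D2: not dominated (best efficiency).
D3: not dominated.
D4: dominated by D2 (efficiency 94≥59, cost 161≤549, mass 70≤1973, torque 12.9≥11.9).
D5: not dominated.
D6: not dominated (best torque).
D7: dominated by D9 (efficiency 67≥58, cost 101≤101, mass 1285≤1326, torque 30.4≥16.7).
D8: dominated by D2 (efficiency 94≥72, cost 161≤406, mass 70≤142, torque 12.9≥7.6).
D9: not dominated.
D10: dominated by D6 (efficiency 83≥79, cost 311≤454, mass 408≤539, torque 36.9≥21.5).

D2, D3, D5, D6, D9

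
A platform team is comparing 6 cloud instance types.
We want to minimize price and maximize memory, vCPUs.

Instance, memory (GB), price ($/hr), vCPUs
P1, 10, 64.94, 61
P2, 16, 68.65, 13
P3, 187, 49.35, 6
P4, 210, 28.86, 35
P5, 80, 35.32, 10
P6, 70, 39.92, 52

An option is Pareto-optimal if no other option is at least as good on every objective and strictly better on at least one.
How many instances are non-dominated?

P1: not dominated (best vCPUs).
P2: dominated by P4 (memory 210≥16, price 28.86≤68.65, vCPUs 35≥13).
P3: dominated by P4 (memory 210≥187, price 28.86≤49.35, vCPUs 35≥6).
P4: not dominated (best memory).
P5: dominated by P4 (memory 210≥80, price 28.86≤35.32, vCPUs 35≥10).
P6: not dominated.
Pareto-optimal: P1, P4, P6 → 3.

3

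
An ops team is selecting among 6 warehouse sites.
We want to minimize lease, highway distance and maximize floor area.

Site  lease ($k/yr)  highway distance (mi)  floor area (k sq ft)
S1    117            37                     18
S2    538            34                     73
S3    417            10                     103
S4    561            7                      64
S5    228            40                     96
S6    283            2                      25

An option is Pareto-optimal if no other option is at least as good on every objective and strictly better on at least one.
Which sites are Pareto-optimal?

S1: not dominated (best lease).
S2: dominated by S3 (lease 417≤538, highway distance 10≤34, floor area 103≥73).
S3: not dominated (best floor area).
S4: not dominated.
S5: not dominated.
S6: not dominated (best highway distance).

S1, S3, S4, S5, S6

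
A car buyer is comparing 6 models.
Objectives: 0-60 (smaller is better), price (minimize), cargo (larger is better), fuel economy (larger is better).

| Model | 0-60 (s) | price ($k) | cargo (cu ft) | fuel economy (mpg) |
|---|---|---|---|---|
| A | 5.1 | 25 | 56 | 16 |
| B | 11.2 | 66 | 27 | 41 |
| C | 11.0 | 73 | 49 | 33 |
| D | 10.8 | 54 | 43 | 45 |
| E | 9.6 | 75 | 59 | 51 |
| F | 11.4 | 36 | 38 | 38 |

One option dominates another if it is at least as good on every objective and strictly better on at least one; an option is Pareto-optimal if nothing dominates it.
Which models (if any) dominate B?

D

D: 0-60 10.8≤11.2, price 54≤66, cargo 43≥27, fuel economy 45≥41 — dominates B.
Others (A, C, E, F) are each worse than B on at least one objective.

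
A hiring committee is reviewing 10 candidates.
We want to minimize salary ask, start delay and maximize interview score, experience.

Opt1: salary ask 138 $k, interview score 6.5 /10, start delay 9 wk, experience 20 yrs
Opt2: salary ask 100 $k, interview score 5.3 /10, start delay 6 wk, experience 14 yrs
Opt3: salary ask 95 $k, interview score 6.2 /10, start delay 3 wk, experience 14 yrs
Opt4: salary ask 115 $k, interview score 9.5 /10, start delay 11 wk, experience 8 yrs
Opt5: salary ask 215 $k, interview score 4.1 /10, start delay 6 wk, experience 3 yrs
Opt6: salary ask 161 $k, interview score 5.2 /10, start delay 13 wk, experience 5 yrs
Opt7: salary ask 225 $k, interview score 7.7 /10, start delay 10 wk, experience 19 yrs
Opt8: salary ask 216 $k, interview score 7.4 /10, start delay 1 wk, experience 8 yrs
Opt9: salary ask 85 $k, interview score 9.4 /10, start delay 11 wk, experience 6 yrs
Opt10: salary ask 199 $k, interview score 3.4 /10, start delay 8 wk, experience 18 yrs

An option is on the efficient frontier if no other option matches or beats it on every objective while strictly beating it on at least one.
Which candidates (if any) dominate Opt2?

Opt3

Opt3: salary ask 95≤100, interview score 6.2≥5.3, start delay 3≤6, experience 14≥14 — dominates Opt2.
Others (Opt1, Opt4, Opt5, Opt6, Opt7, Opt8, Opt9, Opt10) are each worse than Opt2 on at least one objective.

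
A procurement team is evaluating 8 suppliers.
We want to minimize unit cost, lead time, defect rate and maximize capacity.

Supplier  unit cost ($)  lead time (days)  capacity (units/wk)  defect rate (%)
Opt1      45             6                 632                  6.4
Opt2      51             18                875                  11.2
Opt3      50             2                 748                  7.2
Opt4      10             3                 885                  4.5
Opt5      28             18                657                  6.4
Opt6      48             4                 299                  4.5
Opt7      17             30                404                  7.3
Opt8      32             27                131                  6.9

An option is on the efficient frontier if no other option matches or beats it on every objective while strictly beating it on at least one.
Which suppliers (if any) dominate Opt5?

Opt4: unit cost 10≤28, lead time 3≤18, capacity 885≥657, defect rate 4.5≤6.4 — dominates Opt5.
Others (Opt1, Opt2, Opt3, Opt6, Opt7, Opt8) are each worse than Opt5 on at least one objective.

Opt4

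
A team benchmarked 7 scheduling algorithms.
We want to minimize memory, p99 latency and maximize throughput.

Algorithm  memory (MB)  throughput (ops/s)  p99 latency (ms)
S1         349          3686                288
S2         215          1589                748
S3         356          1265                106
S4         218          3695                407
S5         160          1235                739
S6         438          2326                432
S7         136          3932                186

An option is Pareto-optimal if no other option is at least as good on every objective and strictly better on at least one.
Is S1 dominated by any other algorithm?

S7 vs S1: memory 136≤349, throughput 3932≥3686, p99 latency 186≤288 — S7 is at least as good on every objective and strictly better on at least one, so S7 dominates S1.

Yes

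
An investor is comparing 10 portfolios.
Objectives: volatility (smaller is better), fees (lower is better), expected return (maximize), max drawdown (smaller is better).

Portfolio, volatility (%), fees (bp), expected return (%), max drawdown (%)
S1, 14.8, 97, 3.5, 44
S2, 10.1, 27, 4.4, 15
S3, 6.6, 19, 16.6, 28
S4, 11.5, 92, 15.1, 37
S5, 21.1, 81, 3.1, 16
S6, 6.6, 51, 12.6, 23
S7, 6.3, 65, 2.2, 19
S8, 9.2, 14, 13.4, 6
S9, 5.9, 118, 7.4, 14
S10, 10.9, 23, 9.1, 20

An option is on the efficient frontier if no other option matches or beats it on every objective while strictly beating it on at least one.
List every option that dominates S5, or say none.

S2: volatility 10.1≤21.1, fees 27≤81, expected return 4.4≥3.1, max drawdown 15≤16 — dominates S5.
S8: volatility 9.2≤21.1, fees 14≤81, expected return 13.4≥3.1, max drawdown 6≤16 — dominates S5.
Others (S1, S3, S4, S6, S7, S9, S10) are each worse than S5 on at least one objective.

S2, S8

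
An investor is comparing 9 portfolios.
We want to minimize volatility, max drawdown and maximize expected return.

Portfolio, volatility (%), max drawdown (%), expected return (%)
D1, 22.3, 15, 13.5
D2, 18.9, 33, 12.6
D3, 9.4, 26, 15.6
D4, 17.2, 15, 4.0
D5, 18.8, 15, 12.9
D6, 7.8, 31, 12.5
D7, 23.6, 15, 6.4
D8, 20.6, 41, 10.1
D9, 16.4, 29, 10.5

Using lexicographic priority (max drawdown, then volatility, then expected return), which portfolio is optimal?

D4

First minimize max drawdown: best is 15, kept {D1, D4, D5, D7}.
Then minimize volatility: best is 17.2, kept {D4}.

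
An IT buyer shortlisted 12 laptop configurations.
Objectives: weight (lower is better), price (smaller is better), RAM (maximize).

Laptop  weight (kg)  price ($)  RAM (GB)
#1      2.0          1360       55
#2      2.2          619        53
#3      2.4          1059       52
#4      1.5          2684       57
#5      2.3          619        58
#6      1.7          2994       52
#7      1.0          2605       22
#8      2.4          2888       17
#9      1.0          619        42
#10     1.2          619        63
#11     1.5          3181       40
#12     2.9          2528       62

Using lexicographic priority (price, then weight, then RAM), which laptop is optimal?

First minimize price: best is 619, kept {#2, #5, #9, #10}.
Then minimize weight: best is 1.0, kept {#9}.

#9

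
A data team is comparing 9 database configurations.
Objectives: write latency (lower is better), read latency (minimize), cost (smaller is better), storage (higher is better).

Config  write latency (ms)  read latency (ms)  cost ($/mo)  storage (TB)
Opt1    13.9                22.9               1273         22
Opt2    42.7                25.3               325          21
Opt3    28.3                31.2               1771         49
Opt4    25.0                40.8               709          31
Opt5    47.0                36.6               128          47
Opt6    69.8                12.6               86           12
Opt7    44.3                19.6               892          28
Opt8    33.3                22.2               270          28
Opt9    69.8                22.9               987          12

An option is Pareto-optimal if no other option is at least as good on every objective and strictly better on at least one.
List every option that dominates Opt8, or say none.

none

Opt1: worse on read latency (22.9 vs 22.2).
Opt2: worse on write latency (42.7 vs 33.3).
Opt3: worse on read latency (31.2 vs 22.2).
Opt4: worse on read latency (40.8 vs 22.2).
Opt5: worse on write latency (47.0 vs 33.3).
Opt6: worse on write latency (69.8 vs 33.3).
Opt7: worse on write latency (44.3 vs 33.3).
Opt9: worse on write latency (69.8 vs 33.3).
No option dominates Opt8.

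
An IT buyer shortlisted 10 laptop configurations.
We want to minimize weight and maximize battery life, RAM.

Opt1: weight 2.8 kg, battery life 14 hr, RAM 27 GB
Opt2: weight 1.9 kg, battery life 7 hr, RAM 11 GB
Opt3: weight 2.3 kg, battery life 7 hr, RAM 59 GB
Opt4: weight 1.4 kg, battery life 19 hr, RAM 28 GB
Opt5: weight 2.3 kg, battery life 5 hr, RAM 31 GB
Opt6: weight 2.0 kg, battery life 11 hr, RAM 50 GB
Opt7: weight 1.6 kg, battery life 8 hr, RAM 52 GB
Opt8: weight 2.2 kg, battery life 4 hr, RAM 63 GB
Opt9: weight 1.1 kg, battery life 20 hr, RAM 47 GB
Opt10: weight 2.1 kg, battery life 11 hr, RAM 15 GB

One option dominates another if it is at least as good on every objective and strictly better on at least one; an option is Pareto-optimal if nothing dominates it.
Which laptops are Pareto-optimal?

Opt1: dominated by Opt4 (weight 1.4≤2.8, battery life 19≥14, RAM 28≥27).
Opt2: dominated by Opt4 (weight 1.4≤1.9, battery life 19≥7, RAM 28≥11).
Opt3: not dominated.
Opt4: dominated by Opt9 (weight 1.1≤1.4, battery life 20≥19, RAM 47≥28).
Opt5: dominated by Opt3 (weight 2.3≤2.3, battery life 7≥5, RAM 59≥31).
Opt6: not dominated.
Opt7: not dominated.
Opt8: not dominated (best RAM).
Opt9: not dominated (best weight).
Opt10: dominated by Opt4 (weight 1.4≤2.1, battery life 19≥11, RAM 28≥15).

Opt3, Opt6, Opt7, Opt8, Opt9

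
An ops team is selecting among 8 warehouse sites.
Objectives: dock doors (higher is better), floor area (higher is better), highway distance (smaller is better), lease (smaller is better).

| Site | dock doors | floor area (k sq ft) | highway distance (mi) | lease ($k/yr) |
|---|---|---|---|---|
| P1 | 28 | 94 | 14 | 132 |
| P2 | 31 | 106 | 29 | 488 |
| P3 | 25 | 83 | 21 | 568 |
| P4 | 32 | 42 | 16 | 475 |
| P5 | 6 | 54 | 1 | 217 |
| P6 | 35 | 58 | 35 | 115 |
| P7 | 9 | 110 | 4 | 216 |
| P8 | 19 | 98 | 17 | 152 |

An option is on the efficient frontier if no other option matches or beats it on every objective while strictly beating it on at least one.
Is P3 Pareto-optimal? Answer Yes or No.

P1 vs P3: dock doors 28≥25, floor area 94≥83, highway distance 14≤21, lease 132≤568 — P1 is at least as good on every objective and strictly better on at least one, so P1 dominates P3.

No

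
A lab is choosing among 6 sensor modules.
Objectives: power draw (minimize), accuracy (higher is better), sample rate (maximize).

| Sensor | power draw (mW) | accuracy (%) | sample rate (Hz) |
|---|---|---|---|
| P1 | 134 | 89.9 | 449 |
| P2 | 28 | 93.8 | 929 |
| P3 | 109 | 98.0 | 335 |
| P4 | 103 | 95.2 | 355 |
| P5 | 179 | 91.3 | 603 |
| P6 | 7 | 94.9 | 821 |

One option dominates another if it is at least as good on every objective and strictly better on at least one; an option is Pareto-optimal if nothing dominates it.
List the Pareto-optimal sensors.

P1: dominated by P2 (power draw 28≤134, accuracy 93.8≥89.9, sample rate 929≥449).
P2: not dominated (best sample rate).
P3: not dominated (best accuracy).
P4: not dominated.
P5: dominated by P2 (power draw 28≤179, accuracy 93.8≥91.3, sample rate 929≥603).
P6: not dominated (best power draw).

P2, P3, P4, P6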